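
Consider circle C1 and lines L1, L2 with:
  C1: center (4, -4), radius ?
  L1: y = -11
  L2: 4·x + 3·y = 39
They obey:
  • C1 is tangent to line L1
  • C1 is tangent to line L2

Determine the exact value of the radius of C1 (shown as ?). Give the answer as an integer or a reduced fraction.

7

1. [C1‖L1]  r_C1² − 49 = 0  ⇒  r_C1 = 7 (r>0 drops 1)
2. [C1‖L2]  r_C1² − 49 = 0  ⇒  r_C1 = 7 (r>0 drops 1)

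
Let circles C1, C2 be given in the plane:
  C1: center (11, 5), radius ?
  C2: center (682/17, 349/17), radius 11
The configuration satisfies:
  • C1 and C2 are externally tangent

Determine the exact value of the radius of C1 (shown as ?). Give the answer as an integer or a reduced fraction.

1. [ext C1·C2]  r_C1² + 22r_C1 − 968 = 0  ⇒  r_C1 = 22 (r>0 drops 1)

22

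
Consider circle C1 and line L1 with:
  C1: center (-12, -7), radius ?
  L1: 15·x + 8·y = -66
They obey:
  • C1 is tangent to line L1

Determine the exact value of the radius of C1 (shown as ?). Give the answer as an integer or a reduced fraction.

10

1. [C1‖L1]  r_C1² − 100 = 0  ⇒  r_C1 = 10 (r>0 drops 1)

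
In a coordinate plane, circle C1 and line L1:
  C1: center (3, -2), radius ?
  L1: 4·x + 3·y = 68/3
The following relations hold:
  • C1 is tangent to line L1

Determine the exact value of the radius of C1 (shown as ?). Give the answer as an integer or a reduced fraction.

10/3

1. [C1‖L1]  r_C1² − 100/9 = 0  ⇒  r_C1 = 10/3 (r>0 drops 1)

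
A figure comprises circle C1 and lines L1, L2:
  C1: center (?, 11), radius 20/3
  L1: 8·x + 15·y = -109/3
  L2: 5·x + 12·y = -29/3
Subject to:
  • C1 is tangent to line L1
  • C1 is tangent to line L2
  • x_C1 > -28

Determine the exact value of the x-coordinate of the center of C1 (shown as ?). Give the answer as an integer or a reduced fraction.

1. [C1‖L1]  x_C1² + (151/3)x_C1 + 1298/3 = 0  ⇒  x_C1 = -118/3 or -11
2. [C1‖L2]  x_C1² + (170/3)x_C1 + 1507/3 = 0  ⇒  x_C1 = -137/3 or -11

-11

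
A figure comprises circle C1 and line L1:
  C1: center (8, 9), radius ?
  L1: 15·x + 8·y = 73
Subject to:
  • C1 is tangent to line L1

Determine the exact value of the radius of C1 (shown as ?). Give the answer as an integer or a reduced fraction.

1. [C1‖L1]  r_C1² − 49 = 0  ⇒  r_C1 = 7 (r>0 drops 1)

7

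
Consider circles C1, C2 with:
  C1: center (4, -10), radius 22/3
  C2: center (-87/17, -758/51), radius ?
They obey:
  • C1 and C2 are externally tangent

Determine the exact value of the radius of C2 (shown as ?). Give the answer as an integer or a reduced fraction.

1. [ext C1·C2]  r_C2² + (44/3)r_C2 − 53 = 0  ⇒  r_C2 = 3 (r>0 drops 1)

3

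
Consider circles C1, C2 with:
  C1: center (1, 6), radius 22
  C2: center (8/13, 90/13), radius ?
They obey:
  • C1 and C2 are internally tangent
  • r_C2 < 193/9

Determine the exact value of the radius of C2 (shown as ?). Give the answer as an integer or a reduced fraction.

1. [int C1,C2]  r_C2² − 44r_C2 + 483 = 0  ⇒  r_C2 = 21 or 23
2. given r_C2 < 193/9: keep 21

21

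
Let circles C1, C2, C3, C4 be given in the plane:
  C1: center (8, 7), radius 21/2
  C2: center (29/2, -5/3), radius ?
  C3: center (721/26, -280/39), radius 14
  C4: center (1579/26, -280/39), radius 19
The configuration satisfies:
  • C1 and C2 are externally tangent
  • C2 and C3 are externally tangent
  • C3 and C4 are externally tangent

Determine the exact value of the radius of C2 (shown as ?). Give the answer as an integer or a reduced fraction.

1. [ext C1·C2]  r_C2² + 21r_C2 − 64/9 = 0  ⇒  r_C2 = 1/3 (r>0 drops 1)
2. [ext C2·C3]  r_C2² + 28r_C2 − 85/9 = 0  ⇒  r_C2 = 1/3 (r>0 drops 1)

1/3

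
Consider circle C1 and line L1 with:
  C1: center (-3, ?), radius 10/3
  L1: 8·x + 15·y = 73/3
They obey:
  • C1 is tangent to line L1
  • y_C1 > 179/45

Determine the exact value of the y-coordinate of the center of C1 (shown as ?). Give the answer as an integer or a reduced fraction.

7

1. [C1‖L1]  y_C1² − (58/9)y_C1 − 35/9 = 0  ⇒  y_C1 = -5/9 or 7
2. given y_C1 > 179/45: keep 7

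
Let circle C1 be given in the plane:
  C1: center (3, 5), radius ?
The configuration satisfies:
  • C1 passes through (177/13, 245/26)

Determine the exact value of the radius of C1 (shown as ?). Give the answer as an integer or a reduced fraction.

1. [C1∋P]  r_C1² − 529/4 = 0  ⇒  r_C1 = 23/2 (r>0 drops 1)

23/2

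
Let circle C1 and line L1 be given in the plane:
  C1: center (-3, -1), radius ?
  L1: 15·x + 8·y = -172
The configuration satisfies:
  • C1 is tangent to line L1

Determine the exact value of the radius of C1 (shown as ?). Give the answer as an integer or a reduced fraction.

7

1. [C1‖L1]  r_C1² − 49 = 0  ⇒  r_C1 = 7 (r>0 drops 1)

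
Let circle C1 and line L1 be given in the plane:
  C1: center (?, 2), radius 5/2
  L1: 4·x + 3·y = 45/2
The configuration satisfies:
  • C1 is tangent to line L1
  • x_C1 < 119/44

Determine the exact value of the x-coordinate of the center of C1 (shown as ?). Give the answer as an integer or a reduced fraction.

1

1. [C1‖L1]  x_C1² − (33/4)x_C1 + 29/4 = 0  ⇒  x_C1 = 1 or 29/4
2. given x_C1 < 119/44: keep 1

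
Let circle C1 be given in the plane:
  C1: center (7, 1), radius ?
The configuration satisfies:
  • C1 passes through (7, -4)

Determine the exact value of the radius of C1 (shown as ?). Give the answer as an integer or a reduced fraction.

5

1. [C1∋P]  r_C1² − 25 = 0  ⇒  r_C1 = 5 (r>0 drops 1)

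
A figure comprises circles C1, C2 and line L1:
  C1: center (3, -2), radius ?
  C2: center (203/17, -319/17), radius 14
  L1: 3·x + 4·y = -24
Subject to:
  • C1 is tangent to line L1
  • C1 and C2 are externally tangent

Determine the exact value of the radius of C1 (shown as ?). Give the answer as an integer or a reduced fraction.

1. [C1‖L1]  r_C1² − 25 = 0  ⇒  r_C1 = 5 (r>0 drops 1)
2. [ext C1·C2]  r_C1² + 28r_C1 − 165 = 0  ⇒  r_C1 = 5 (r>0 drops 1)

5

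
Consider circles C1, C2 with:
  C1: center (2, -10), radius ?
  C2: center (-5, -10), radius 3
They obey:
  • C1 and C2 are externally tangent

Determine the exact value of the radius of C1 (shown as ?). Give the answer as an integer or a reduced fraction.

1. [ext C1·C2]  r_C1² + 6r_C1 − 40 = 0  ⇒  r_C1 = 4 (r>0 drops 1)

4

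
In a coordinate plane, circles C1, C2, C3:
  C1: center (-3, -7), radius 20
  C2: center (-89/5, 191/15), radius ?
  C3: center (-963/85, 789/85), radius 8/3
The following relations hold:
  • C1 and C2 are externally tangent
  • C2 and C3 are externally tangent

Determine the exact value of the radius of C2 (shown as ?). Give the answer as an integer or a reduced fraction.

14/3

1. [ext C1·C2]  r_C2² + 40r_C2 − 1876/9 = 0  ⇒  r_C2 = 14/3 (r>0 drops 1)
2. [ext C2·C3]  r_C2² + (16/3)r_C2 − 140/3 = 0  ⇒  r_C2 = 14/3 (r>0 drops 1)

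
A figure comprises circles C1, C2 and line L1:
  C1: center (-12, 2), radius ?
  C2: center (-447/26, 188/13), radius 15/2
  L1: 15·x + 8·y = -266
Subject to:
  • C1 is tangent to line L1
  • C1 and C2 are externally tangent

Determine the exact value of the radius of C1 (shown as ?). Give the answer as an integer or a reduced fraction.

6

1. [C1‖L1]  r_C1² − 36 = 0  ⇒  r_C1 = 6 (r>0 drops 1)
2. [ext C1·C2]  r_C1² + 15r_C1 − 126 = 0  ⇒  r_C1 = 6 (r>0 drops 1)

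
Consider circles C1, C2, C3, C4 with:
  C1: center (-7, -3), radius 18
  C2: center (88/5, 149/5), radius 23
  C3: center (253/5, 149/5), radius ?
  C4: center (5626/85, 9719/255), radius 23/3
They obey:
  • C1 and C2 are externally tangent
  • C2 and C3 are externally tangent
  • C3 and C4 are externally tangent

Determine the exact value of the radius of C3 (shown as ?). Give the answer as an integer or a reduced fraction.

10

1. [ext C2·C3]  r_C3² + 46r_C3 − 560 = 0  ⇒  r_C3 = 10 (r>0 drops 1)
2. [ext C3·C4]  r_C3² + (46/3)r_C3 − 760/3 = 0  ⇒  r_C3 = 10 (r>0 drops 1)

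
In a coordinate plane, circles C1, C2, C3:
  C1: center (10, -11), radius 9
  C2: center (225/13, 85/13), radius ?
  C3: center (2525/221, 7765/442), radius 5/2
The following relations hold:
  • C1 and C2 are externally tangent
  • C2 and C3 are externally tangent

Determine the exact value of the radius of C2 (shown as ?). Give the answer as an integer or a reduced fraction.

10

1. [ext C1·C2]  r_C2² + 18r_C2 − 280 = 0  ⇒  r_C2 = 10 (r>0 drops 1)
2. [ext C2·C3]  r_C2² + 5r_C2 − 150 = 0  ⇒  r_C2 = 10 (r>0 drops 1)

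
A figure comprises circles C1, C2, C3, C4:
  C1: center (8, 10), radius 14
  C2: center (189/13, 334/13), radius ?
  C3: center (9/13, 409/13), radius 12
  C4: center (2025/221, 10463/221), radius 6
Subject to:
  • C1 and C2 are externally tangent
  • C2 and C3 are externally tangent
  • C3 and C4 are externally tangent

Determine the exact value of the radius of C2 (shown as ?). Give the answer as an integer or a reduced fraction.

3

1. [ext C1·C2]  r_C2² + 28r_C2 − 93 = 0  ⇒  r_C2 = 3 (r>0 drops 1)
2. [ext C2·C3]  r_C2² + 24r_C2 − 81 = 0  ⇒  r_C2 = 3 (r>0 drops 1)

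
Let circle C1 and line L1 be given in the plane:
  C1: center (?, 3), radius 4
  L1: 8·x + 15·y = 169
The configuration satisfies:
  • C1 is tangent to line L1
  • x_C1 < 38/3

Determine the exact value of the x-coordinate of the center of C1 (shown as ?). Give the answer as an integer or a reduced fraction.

1. [C1‖L1]  x_C1² − 31x_C1 + 168 = 0  ⇒  x_C1 = 7 or 24
2. given x_C1 < 38/3: keep 7

7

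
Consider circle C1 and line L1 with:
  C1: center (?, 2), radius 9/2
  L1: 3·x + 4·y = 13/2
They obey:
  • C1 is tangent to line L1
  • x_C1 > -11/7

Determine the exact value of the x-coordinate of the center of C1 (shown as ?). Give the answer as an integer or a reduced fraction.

1. [C1‖L1]  x_C1² + 1x_C1 − 56 = 0  ⇒  x_C1 = -8 or 7
2. given x_C1 > -11/7: keep 7

7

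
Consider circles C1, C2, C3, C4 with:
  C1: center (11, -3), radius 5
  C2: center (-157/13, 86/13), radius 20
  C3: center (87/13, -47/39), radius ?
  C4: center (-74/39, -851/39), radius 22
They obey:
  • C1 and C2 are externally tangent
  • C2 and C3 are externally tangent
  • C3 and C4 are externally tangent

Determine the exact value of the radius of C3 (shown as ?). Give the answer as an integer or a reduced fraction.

1. [ext C2·C3]  r_C3² + 40r_C3 − 121/9 = 0  ⇒  r_C3 = 1/3 (r>0 drops 1)
2. [ext C3·C4]  r_C3² + 44r_C3 − 133/9 = 0  ⇒  r_C3 = 1/3 (r>0 drops 1)

1/3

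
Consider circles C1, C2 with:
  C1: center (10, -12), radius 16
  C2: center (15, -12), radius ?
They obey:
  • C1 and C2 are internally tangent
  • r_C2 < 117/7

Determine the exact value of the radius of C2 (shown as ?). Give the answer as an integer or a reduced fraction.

1. [int C1,C2]  r_C2² − 32r_C2 + 231 = 0  ⇒  r_C2 = 11 or 21
2. given r_C2 < 117/7: keep 11

11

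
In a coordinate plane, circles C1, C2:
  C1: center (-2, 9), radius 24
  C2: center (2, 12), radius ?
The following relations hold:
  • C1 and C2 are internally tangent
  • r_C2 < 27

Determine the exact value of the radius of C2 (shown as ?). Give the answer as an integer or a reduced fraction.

1. [int C1,C2]  r_C2² − 48r_C2 + 551 = 0  ⇒  r_C2 = 19 or 29
2. given r_C2 < 27: keep 19

19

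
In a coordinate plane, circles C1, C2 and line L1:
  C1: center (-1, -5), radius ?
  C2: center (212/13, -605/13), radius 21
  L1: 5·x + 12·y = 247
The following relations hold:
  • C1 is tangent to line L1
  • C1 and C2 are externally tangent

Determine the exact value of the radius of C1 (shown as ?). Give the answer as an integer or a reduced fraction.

1. [C1‖L1]  r_C1² − 576 = 0  ⇒  r_C1 = 24 (r>0 drops 1)
2. [ext C1·C2]  r_C1² + 42r_C1 − 1584 = 0  ⇒  r_C1 = 24 (r>0 drops 1)

24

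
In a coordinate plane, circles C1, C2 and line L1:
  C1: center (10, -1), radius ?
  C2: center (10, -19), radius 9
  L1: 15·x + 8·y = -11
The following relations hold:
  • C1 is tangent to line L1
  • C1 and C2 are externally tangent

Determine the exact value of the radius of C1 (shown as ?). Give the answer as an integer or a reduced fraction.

9

1. [C1‖L1]  r_C1² − 81 = 0  ⇒  r_C1 = 9 (r>0 drops 1)
2. [ext C1·C2]  r_C1² + 18r_C1 − 243 = 0  ⇒  r_C1 = 9 (r>0 drops 1)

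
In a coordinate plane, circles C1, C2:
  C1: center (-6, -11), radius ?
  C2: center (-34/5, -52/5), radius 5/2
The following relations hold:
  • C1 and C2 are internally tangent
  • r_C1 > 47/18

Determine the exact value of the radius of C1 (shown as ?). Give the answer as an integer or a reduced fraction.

1. [int C1,C2]  r_C1² − 5r_C1 + 21/4 = 0  ⇒  r_C1 = 3/2 or 7/2
2. given r_C1 > 47/18: keep 7/2

7/2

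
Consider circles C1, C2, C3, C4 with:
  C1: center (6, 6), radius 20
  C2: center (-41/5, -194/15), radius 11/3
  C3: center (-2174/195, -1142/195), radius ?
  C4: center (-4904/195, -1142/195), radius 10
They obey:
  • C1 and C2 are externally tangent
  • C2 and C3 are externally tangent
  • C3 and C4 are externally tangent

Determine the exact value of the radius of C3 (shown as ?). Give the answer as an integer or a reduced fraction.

1. [ext C2·C3]  r_C3² + (22/3)r_C3 − 136/3 = 0  ⇒  r_C3 = 4 (r>0 drops 1)
2. [ext C3·C4]  r_C3² + 20r_C3 − 96 = 0  ⇒  r_C3 = 4 (r>0 drops 1)

4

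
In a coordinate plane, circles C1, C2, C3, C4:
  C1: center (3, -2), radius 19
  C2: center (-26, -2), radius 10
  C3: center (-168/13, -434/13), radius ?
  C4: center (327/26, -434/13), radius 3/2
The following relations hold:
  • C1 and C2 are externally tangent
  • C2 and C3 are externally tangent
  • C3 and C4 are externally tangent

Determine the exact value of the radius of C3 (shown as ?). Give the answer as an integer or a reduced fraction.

1. [ext C2·C3]  r_C3² + 20r_C3 − 1056 = 0  ⇒  r_C3 = 24 (r>0 drops 1)
2. [ext C3·C4]  r_C3² + 3r_C3 − 648 = 0  ⇒  r_C3 = 24 (r>0 drops 1)

24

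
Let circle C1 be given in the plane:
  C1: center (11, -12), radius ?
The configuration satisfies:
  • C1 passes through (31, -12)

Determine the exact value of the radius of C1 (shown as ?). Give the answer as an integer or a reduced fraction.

1. [C1∋P]  r_C1² − 400 = 0  ⇒  r_C1 = 20 (r>0 drops 1)

20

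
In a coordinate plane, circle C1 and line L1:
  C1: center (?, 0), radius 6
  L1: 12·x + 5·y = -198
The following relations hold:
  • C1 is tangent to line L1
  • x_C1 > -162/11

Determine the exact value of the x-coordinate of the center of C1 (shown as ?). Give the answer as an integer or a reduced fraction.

1. [C1‖L1]  x_C1² + 33x_C1 + 230 = 0  ⇒  x_C1 = -23 or -10
2. given x_C1 > -162/11: keep -10

-10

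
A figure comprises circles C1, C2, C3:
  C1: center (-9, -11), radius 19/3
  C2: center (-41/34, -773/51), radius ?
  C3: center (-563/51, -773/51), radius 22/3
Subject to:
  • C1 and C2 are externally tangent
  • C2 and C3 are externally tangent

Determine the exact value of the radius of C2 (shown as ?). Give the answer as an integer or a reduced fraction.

1. [ext C1·C2]  r_C2² + (38/3)r_C2 − 455/12 = 0  ⇒  r_C2 = 5/2 (r>0 drops 1)
2. [ext C2·C3]  r_C2² + (44/3)r_C2 − 515/12 = 0  ⇒  r_C2 = 5/2 (r>0 drops 1)

5/2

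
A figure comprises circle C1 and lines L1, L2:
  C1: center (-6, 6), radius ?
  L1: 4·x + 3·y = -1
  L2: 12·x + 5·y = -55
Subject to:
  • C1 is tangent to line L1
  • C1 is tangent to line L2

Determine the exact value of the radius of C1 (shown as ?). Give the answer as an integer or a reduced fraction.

1

1. [C1‖L1]  r_C1² − 1 = 0  ⇒  r_C1 = 1 (r>0 drops 1)
2. [C1‖L2]  r_C1² − 1 = 0  ⇒  r_C1 = 1 (r>0 drops 1)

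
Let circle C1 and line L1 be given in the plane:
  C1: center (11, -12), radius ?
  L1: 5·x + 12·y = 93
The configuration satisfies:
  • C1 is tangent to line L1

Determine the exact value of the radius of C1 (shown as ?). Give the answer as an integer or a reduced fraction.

1. [C1‖L1]  r_C1² − 196 = 0  ⇒  r_C1 = 14 (r>0 drops 1)

14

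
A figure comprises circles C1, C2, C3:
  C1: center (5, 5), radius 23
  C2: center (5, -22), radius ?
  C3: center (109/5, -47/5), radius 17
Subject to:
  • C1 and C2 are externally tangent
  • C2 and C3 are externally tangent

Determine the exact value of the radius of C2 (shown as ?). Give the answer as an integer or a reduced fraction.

1. [ext C1·C2]  r_C2² + 46r_C2 − 200 = 0  ⇒  r_C2 = 4 (r>0 drops 1)
2. [ext C2·C3]  r_C2² + 34r_C2 − 152 = 0  ⇒  r_C2 = 4 (r>0 drops 1)

4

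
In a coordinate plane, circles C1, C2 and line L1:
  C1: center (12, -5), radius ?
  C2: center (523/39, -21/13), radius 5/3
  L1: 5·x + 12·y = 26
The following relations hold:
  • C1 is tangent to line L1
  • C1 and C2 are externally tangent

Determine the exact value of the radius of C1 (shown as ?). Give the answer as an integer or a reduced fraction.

2

1. [C1‖L1]  r_C1² − 4 = 0  ⇒  r_C1 = 2 (r>0 drops 1)
2. [ext C1·C2]  r_C1² + (10/3)r_C1 − 32/3 = 0  ⇒  r_C1 = 2 (r>0 drops 1)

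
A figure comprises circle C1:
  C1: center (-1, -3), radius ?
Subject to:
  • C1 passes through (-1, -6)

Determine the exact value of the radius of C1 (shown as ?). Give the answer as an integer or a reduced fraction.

3

1. [C1∋P]  r_C1² − 9 = 0  ⇒  r_C1 = 3 (r>0 drops 1)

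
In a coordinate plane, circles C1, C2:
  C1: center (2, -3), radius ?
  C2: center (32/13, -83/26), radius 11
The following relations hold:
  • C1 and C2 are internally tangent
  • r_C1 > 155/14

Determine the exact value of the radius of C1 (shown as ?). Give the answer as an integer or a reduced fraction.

1. [int C1,C2]  r_C1² − 22r_C1 + 483/4 = 0  ⇒  r_C1 = 21/2 or 23/2
2. given r_C1 > 155/14: keep 23/2

23/2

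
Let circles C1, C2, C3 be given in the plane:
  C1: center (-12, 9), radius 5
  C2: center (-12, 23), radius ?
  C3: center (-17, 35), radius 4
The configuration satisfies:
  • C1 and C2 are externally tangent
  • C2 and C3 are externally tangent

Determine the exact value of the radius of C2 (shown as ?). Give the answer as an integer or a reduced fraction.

1. [ext C1·C2]  r_C2² + 10r_C2 − 171 = 0  ⇒  r_C2 = 9 (r>0 drops 1)
2. [ext C2·C3]  r_C2² + 8r_C2 − 153 = 0  ⇒  r_C2 = 9 (r>0 drops 1)

9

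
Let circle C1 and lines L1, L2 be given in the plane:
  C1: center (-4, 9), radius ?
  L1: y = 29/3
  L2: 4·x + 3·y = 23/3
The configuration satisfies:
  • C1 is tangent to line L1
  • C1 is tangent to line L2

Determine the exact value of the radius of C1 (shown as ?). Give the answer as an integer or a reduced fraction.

1. [C1‖L1]  r_C1² − 4/9 = 0  ⇒  r_C1 = 2/3 (r>0 drops 1)
2. [C1‖L2]  r_C1² − 4/9 = 0  ⇒  r_C1 = 2/3 (r>0 drops 1)

2/3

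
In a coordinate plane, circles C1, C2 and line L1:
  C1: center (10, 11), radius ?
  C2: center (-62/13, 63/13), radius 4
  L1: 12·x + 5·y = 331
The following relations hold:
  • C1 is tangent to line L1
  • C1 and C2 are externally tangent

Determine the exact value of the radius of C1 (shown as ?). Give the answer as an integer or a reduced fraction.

12

1. [C1‖L1]  r_C1² − 144 = 0  ⇒  r_C1 = 12 (r>0 drops 1)
2. [ext C1·C2]  r_C1² + 8r_C1 − 240 = 0  ⇒  r_C1 = 12 (r>0 drops 1)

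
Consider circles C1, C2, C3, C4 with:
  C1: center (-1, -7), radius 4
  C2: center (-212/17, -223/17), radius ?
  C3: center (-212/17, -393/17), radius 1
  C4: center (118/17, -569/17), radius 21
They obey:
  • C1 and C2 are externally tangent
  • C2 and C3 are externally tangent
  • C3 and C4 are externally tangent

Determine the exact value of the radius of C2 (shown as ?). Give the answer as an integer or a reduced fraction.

1. [ext C1·C2]  r_C2² + 8r_C2 − 153 = 0  ⇒  r_C2 = 9 (r>0 drops 1)
2. [ext C2·C3]  r_C2² + 2r_C2 − 99 = 0  ⇒  r_C2 = 9 (r>0 drops 1)

9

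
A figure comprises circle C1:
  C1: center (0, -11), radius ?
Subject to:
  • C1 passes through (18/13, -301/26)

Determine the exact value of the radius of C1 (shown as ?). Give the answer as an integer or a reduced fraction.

3/2

1. [C1∋P]  r_C1² − 9/4 = 0  ⇒  r_C1 = 3/2 (r>0 drops 1)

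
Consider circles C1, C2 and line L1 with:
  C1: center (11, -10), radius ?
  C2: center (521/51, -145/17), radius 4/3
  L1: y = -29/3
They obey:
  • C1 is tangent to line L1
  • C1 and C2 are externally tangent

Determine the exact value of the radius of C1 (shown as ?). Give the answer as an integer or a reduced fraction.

1. [C1‖L1]  r_C1² − 1/9 = 0  ⇒  r_C1 = 1/3 (r>0 drops 1)
2. [ext C1·C2]  r_C1² + (8/3)r_C1 − 1 = 0  ⇒  r_C1 = 1/3 (r>0 drops 1)

1/3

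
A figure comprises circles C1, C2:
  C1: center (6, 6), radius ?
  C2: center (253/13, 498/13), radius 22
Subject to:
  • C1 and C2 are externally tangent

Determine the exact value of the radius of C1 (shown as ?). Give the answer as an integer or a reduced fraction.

1. [ext C1·C2]  r_C1² + 44r_C1 − 741 = 0  ⇒  r_C1 = 13 (r>0 drops 1)

13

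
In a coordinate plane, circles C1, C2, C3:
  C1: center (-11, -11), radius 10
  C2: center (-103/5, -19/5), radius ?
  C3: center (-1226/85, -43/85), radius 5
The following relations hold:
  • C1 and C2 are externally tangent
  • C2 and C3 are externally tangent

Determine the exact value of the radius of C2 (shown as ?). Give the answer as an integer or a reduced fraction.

2

1. [ext C1·C2]  r_C2² + 20r_C2 − 44 = 0  ⇒  r_C2 = 2 (r>0 drops 1)
2. [ext C2·C3]  r_C2² + 10r_C2 − 24 = 0  ⇒  r_C2 = 2 (r>0 drops 1)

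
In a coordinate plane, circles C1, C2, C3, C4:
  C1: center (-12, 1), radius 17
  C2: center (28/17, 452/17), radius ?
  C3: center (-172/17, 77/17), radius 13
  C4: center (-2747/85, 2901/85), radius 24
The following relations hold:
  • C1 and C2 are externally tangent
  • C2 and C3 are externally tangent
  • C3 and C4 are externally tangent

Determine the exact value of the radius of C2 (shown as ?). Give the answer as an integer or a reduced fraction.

1. [ext C1·C2]  r_C2² + 34r_C2 − 552 = 0  ⇒  r_C2 = 12 (r>0 drops 1)
2. [ext C2·C3]  r_C2² + 26r_C2 − 456 = 0  ⇒  r_C2 = 12 (r>0 drops 1)

12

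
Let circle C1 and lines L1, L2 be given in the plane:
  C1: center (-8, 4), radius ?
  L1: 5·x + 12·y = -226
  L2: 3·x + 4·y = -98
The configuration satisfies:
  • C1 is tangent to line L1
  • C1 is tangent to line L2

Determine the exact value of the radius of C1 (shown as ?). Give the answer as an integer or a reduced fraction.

18

1. [C1‖L1]  r_C1² − 324 = 0  ⇒  r_C1 = 18 (r>0 drops 1)
2. [C1‖L2]  r_C1² − 324 = 0  ⇒  r_C1 = 18 (r>0 drops 1)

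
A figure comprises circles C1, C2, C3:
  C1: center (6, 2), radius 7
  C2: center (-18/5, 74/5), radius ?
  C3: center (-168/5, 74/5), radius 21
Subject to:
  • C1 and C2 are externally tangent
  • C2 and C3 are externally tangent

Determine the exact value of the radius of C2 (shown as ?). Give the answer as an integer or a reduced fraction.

9

1. [ext C1·C2]  r_C2² + 14r_C2 − 207 = 0  ⇒  r_C2 = 9 (r>0 drops 1)
2. [ext C2·C3]  r_C2² + 42r_C2 − 459 = 0  ⇒  r_C2 = 9 (r>0 drops 1)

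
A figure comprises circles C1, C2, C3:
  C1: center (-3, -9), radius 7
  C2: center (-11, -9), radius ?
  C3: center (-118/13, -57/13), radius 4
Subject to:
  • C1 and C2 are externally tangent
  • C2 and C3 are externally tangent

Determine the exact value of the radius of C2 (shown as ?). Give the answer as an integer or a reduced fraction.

1. [ext C1·C2]  r_C2² + 14r_C2 − 15 = 0  ⇒  r_C2 = 1 (r>0 drops 1)
2. [ext C2·C3]  r_C2² + 8r_C2 − 9 = 0  ⇒  r_C2 = 1 (r>0 drops 1)

1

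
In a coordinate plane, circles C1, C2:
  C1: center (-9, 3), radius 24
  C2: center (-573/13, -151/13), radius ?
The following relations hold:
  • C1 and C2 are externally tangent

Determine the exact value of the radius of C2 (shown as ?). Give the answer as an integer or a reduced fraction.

1. [ext C1·C2]  r_C2² + 48r_C2 − 868 = 0  ⇒  r_C2 = 14 (r>0 drops 1)

14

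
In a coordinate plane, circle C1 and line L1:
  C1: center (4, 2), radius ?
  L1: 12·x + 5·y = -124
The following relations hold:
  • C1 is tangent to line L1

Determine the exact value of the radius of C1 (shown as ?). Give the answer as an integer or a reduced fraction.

14

1. [C1‖L1]  r_C1² − 196 = 0  ⇒  r_C1 = 14 (r>0 drops 1)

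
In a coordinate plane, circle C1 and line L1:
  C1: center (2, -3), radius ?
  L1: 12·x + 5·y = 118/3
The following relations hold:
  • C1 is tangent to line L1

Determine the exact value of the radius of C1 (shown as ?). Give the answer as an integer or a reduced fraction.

7/3

1. [C1‖L1]  r_C1² − 49/9 = 0  ⇒  r_C1 = 7/3 (r>0 drops 1)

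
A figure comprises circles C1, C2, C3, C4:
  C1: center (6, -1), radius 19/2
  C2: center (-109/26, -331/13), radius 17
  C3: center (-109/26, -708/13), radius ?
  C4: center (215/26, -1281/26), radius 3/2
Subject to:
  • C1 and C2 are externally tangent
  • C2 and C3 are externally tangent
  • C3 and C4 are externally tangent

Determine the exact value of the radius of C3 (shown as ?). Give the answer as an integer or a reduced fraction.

1. [ext C2·C3]  r_C3² + 34r_C3 − 552 = 0  ⇒  r_C3 = 12 (r>0 drops 1)
2. [ext C3·C4]  r_C3² + 3r_C3 − 180 = 0  ⇒  r_C3 = 12 (r>0 drops 1)

12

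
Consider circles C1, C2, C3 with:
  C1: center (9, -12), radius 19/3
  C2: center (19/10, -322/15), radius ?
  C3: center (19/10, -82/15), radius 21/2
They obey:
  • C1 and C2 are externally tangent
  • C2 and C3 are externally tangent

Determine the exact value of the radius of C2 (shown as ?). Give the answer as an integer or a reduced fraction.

1. [ext C1·C2]  r_C2² + (38/3)r_C2 − 1199/12 = 0  ⇒  r_C2 = 11/2 (r>0 drops 1)
2. [ext C2·C3]  r_C2² + 21r_C2 − 583/4 = 0  ⇒  r_C2 = 11/2 (r>0 drops 1)

11/2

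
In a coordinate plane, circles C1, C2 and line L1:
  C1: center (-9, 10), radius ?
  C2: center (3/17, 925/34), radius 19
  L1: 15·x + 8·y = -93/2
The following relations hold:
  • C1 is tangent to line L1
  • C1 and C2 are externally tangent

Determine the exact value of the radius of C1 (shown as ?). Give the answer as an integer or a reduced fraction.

1. [C1‖L1]  r_C1² − 1/4 = 0  ⇒  r_C1 = 1/2 (r>0 drops 1)
2. [ext C1·C2]  r_C1² + 38r_C1 − 77/4 = 0  ⇒  r_C1 = 1/2 (r>0 drops 1)

1/2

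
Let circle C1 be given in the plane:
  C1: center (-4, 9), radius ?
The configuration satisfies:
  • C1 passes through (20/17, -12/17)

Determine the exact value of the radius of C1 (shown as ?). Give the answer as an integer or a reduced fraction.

1. [C1∋P]  r_C1² − 121 = 0  ⇒  r_C1 = 11 (r>0 drops 1)

11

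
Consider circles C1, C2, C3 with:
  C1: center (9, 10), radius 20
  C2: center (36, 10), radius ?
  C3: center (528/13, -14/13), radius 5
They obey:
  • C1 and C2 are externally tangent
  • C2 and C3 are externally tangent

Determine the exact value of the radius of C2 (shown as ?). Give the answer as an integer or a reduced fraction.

1. [ext C1·C2]  r_C2² + 40r_C2 − 329 = 0  ⇒  r_C2 = 7 (r>0 drops 1)
2. [ext C2·C3]  r_C2² + 10r_C2 − 119 = 0  ⇒  r_C2 = 7 (r>0 drops 1)

7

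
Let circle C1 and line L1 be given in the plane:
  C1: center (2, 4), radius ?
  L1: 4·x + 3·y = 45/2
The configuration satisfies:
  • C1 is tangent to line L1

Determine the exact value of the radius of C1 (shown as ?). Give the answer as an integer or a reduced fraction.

1/2

1. [C1‖L1]  r_C1² − 1/4 = 0  ⇒  r_C1 = 1/2 (r>0 drops 1)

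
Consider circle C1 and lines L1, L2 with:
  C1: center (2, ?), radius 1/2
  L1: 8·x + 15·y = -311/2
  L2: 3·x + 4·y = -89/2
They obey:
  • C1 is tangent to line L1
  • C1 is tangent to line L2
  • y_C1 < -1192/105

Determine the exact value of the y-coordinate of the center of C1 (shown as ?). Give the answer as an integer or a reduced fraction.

1. [C1‖L1]  y_C1² + (343/15)y_C1 + 652/5 = 0  ⇒  y_C1 = -12 or -163/15
2. [C1‖L2]  y_C1² + (101/4)y_C1 + 159 = 0  ⇒  y_C1 = -53/4 or -12

-12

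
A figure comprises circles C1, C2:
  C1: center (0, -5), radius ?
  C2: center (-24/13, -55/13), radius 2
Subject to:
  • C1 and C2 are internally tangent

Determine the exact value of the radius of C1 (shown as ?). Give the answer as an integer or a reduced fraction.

1. [int C1,C2]  r_C1² − 4r_C1 = 0  ⇒  r_C1 = 4 (r>0 drops 1)

4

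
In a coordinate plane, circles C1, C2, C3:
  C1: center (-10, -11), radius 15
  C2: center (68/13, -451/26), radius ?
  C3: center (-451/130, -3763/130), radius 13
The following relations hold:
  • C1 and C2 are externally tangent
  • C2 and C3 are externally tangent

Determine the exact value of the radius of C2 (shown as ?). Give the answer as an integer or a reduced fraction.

1. [ext C1·C2]  r_C2² + 30r_C2 − 189/4 = 0  ⇒  r_C2 = 3/2 (r>0 drops 1)
2. [ext C2·C3]  r_C2² + 26r_C2 − 165/4 = 0  ⇒  r_C2 = 3/2 (r>0 drops 1)

3/2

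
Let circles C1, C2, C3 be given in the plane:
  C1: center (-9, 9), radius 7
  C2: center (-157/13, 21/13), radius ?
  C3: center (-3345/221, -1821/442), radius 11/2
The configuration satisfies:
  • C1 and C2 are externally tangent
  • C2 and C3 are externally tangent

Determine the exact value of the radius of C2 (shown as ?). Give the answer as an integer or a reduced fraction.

1

1. [ext C1·C2]  r_C2² + 14r_C2 − 15 = 0  ⇒  r_C2 = 1 (r>0 drops 1)
2. [ext C2·C3]  r_C2² + 11r_C2 − 12 = 0  ⇒  r_C2 = 1 (r>0 drops 1)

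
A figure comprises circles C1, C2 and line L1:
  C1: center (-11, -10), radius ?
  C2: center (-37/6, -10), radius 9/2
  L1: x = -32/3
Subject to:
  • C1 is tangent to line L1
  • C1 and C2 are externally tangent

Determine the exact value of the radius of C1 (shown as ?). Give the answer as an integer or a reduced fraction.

1. [C1‖L1]  r_C1² − 1/9 = 0  ⇒  r_C1 = 1/3 (r>0 drops 1)
2. [ext C1·C2]  r_C1² + 9r_C1 − 28/9 = 0  ⇒  r_C1 = 1/3 (r>0 drops 1)

1/3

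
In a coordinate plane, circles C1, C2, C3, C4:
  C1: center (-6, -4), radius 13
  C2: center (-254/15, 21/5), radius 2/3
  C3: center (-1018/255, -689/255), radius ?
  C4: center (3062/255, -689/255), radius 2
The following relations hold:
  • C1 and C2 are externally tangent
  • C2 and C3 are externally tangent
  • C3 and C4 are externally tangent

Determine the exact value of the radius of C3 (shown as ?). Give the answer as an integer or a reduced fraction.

1. [ext C2·C3]  r_C3² + (4/3)r_C3 − 644/3 = 0  ⇒  r_C3 = 14 (r>0 drops 1)
2. [ext C3·C4]  r_C3² + 4r_C3 − 252 = 0  ⇒  r_C3 = 14 (r>0 drops 1)

14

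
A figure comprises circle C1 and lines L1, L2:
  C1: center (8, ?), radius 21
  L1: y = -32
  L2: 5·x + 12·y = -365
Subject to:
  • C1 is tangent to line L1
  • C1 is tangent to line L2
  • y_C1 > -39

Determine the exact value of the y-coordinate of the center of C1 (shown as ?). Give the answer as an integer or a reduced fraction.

1. [C1‖L1]  y_C1² + 64y_C1 + 583 = 0  ⇒  y_C1 = -53 or -11
2. [C1‖L2]  y_C1² + (135/2)y_C1 + 1243/2 = 0  ⇒  y_C1 = -113/2 or -11

-11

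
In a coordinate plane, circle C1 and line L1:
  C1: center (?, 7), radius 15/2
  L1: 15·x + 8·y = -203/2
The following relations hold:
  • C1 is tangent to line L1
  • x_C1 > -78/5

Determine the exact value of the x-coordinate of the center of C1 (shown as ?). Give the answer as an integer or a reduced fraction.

-2

1. [C1‖L1]  x_C1² + 21x_C1 + 38 = 0  ⇒  x_C1 = -19 or -2
2. given x_C1 > -78/5: keep -2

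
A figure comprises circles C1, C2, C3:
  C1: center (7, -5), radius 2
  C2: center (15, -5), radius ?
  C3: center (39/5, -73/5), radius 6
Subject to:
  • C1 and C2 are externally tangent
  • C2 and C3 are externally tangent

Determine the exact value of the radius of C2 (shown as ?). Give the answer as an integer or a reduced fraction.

6

1. [ext C1·C2]  r_C2² + 4r_C2 − 60 = 0  ⇒  r_C2 = 6 (r>0 drops 1)
2. [ext C2·C3]  r_C2² + 12r_C2 − 108 = 0  ⇒  r_C2 = 6 (r>0 drops 1)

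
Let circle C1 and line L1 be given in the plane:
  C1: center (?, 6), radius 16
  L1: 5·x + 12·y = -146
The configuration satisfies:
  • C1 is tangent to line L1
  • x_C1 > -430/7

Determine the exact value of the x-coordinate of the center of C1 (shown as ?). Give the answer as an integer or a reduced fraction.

-2

1. [C1‖L1]  x_C1² + (436/5)x_C1 + 852/5 = 0  ⇒  x_C1 = -426/5 or -2
2. given x_C1 > -430/7: keep -2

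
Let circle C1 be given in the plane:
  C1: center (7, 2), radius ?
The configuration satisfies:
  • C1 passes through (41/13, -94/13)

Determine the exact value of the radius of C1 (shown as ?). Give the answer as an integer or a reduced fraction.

1. [C1∋P]  r_C1² − 100 = 0  ⇒  r_C1 = 10 (r>0 drops 1)

10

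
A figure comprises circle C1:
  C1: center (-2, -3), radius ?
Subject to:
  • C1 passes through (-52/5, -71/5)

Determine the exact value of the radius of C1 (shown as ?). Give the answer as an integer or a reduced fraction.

1. [C1∋P]  r_C1² − 196 = 0  ⇒  r_C1 = 14 (r>0 drops 1)

14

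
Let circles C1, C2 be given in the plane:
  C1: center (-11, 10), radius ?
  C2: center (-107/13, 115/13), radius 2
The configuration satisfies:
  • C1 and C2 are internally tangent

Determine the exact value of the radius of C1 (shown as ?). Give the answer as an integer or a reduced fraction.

5

1. [int C1,C2]  r_C1² − 4r_C1 − 5 = 0  ⇒  r_C1 = 5 (r>0 drops 1)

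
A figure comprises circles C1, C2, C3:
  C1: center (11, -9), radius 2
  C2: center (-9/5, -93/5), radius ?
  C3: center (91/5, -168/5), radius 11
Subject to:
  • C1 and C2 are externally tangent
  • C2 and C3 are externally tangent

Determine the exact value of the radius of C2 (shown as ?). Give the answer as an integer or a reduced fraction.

1. [ext C1·C2]  r_C2² + 4r_C2 − 252 = 0  ⇒  r_C2 = 14 (r>0 drops 1)
2. [ext C2·C3]  r_C2² + 22r_C2 − 504 = 0  ⇒  r_C2 = 14 (r>0 drops 1)

14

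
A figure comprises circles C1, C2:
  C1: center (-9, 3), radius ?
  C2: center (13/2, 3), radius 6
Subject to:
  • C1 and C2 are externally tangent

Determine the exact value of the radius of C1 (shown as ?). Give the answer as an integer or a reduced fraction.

19/2

1. [ext C1·C2]  r_C1² + 12r_C1 − 817/4 = 0  ⇒  r_C1 = 19/2 (r>0 drops 1)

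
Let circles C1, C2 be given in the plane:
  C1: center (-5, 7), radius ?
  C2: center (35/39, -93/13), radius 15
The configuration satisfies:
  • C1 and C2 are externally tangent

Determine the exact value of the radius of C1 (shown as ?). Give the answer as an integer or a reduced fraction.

1/3

1. [ext C1·C2]  r_C1² + 30r_C1 − 91/9 = 0  ⇒  r_C1 = 1/3 (r>0 drops 1)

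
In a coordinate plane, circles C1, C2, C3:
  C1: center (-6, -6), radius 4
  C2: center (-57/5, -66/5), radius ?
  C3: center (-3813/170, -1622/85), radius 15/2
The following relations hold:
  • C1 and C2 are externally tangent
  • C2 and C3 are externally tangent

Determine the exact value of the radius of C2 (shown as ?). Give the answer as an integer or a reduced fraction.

1. [ext C1·C2]  r_C2² + 8r_C2 − 65 = 0  ⇒  r_C2 = 5 (r>0 drops 1)
2. [ext C2·C3]  r_C2² + 15r_C2 − 100 = 0  ⇒  r_C2 = 5 (r>0 drops 1)

5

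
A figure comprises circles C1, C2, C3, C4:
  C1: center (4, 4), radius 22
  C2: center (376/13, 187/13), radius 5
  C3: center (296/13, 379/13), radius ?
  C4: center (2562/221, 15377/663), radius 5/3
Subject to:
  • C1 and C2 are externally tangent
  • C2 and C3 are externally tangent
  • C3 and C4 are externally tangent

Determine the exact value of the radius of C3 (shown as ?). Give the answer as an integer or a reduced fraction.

11

1. [ext C2·C3]  r_C3² + 10r_C3 − 231 = 0  ⇒  r_C3 = 11 (r>0 drops 1)
2. [ext C3·C4]  r_C3² + (10/3)r_C3 − 473/3 = 0  ⇒  r_C3 = 11 (r>0 drops 1)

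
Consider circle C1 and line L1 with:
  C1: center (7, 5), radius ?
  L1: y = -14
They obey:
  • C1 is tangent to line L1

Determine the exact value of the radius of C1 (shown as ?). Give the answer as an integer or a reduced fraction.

19

1. [C1‖L1]  r_C1² − 361 = 0  ⇒  r_C1 = 19 (r>0 drops 1)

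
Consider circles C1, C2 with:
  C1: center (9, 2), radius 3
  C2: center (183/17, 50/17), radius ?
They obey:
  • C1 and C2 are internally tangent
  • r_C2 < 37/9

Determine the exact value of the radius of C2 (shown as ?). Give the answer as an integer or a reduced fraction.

1. [int C1,C2]  r_C2² − 6r_C2 + 5 = 0  ⇒  r_C2 = 1 or 5
2. given r_C2 < 37/9: keep 1

1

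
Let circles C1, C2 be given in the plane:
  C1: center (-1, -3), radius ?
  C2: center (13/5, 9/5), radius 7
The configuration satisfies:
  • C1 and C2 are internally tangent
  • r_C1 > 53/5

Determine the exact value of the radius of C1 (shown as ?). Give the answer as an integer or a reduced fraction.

13

1. [int C1,C2]  r_C1² − 14r_C1 + 13 = 0  ⇒  r_C1 = 1 or 13
2. given r_C1 > 53/5: keep 13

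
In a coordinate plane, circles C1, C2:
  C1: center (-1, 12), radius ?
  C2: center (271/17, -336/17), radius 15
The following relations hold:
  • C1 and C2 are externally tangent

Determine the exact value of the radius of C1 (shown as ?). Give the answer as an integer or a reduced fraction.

21

1. [ext C1·C2]  r_C1² + 30r_C1 − 1071 = 0  ⇒  r_C1 = 21 (r>0 drops 1)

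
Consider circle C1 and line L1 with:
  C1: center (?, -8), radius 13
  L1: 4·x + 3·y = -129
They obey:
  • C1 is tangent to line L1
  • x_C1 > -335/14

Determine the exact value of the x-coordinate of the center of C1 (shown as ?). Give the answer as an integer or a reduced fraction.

-10

1. [C1‖L1]  x_C1² + (105/2)x_C1 + 425 = 0  ⇒  x_C1 = -85/2 or -10
2. given x_C1 > -335/14: keep -10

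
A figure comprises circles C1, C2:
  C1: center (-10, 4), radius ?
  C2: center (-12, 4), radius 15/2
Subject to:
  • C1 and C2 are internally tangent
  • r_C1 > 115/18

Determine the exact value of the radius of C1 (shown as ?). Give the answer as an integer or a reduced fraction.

1. [int C1,C2]  r_C1² − 15r_C1 + 209/4 = 0  ⇒  r_C1 = 11/2 or 19/2
2. given r_C1 > 115/18: keep 19/2

19/2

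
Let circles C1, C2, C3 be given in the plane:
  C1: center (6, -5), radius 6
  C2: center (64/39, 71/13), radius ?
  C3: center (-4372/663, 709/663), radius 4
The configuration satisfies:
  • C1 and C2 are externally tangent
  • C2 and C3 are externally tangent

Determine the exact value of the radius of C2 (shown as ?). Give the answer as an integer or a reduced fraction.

16/3

1. [ext C1·C2]  r_C2² + 12r_C2 − 832/9 = 0  ⇒  r_C2 = 16/3 (r>0 drops 1)
2. [ext C2·C3]  r_C2² + 8r_C2 − 640/9 = 0  ⇒  r_C2 = 16/3 (r>0 drops 1)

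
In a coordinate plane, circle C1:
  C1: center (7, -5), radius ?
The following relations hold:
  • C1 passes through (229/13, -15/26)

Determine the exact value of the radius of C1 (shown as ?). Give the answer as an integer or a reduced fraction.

1. [C1∋P]  r_C1² − 529/4 = 0  ⇒  r_C1 = 23/2 (r>0 drops 1)

23/2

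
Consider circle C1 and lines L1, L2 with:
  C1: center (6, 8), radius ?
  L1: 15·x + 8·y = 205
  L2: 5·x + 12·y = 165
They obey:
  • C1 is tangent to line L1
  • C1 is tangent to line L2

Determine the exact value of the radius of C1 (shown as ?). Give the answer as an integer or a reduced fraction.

3

1. [C1‖L1]  r_C1² − 9 = 0  ⇒  r_C1 = 3 (r>0 drops 1)
2. [C1‖L2]  r_C1² − 9 = 0  ⇒  r_C1 = 3 (r>0 drops 1)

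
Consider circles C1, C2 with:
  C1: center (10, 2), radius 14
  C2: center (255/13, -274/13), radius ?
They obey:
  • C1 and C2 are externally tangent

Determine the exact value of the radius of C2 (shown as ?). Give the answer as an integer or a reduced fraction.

11

1. [ext C1·C2]  r_C2² + 28r_C2 − 429 = 0  ⇒  r_C2 = 11 (r>0 drops 1)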